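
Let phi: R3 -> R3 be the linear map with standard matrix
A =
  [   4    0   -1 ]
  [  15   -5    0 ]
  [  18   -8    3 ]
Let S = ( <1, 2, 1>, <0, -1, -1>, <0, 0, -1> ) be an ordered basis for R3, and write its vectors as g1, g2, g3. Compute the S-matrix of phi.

[[3, 1, 1], [1, -3, 2], [-3, -1, 2]]

The j-th column of [phi]_S is [phi(gj)]_S.
phi(g1) = A g1 = <3, 5, 5> = 3g1 + g2 - 3g3, so column 1 is <3, 1, -3>.
Repeating for g2, g3 and assembling the columns gives [[3, 1, 1], [1, -3, 2], [-3, -1, 2]].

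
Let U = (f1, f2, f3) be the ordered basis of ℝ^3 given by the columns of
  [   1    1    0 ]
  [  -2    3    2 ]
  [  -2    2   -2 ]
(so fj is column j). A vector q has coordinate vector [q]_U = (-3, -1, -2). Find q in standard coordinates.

The coordinates say q = -3f1 - f2 - 2f3; adding the scaled basis vectors gives (-4, -1, 8).

(-4, -1, 8)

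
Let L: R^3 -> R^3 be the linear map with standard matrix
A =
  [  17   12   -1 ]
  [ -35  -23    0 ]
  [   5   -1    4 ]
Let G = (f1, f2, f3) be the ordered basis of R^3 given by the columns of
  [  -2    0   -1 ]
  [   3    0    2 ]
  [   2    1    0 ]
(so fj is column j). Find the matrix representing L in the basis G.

[[-1, 2, -3], [-3, 0, -1], [2, -3, -1]]

Let P have columns f1, ..., f3. Then [L]_G = P^(-1) A P.
Here det P = 1, so P^(-1) is integer; computing A P first and then P^(-1)(A P) gives [[-1, 2, -3], [-3, 0, -1], [2, -3, -1]].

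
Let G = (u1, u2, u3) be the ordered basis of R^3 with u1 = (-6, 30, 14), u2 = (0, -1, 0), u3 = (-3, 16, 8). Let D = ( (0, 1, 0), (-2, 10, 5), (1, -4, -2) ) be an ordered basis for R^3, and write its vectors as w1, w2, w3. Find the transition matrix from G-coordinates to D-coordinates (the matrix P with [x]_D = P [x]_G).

Take x = uj: its G-coordinates are the j-th standard unit vector, so P e_j — column j of P — equals [uj]_D.
u1 = 2w1 + 2w2 - 2w3, giving column 1 = (2, 2, -2); repeating for each j gives P = [[2, -1, 0], [2, 0, 2], [-2, 0, 1]].

[[2, -1, 0], [2, 0, 2], [-2, 0, 1]]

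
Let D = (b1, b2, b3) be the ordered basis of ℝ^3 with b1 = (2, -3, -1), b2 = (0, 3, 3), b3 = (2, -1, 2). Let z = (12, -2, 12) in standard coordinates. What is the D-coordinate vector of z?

[z]_D is the unique c with M c = z, where M has columns b1, ..., b3.
Row-reducing the augmented matrix [M | z] gives c = (4, 4, 2).
Check: 4b1 + 4b2 + 2b3 = (12, -2, 12).

(4, 4, 2)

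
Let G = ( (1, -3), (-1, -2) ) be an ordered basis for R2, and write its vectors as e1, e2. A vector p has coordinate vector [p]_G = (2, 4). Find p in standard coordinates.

p = M [p]_G, where M has columns e1, e2.
Carrying out the matrix-vector product, p = (-2, -14).

(-2, -14)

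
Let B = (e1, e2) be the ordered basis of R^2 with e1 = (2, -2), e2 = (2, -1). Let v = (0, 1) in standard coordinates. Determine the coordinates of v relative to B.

(-1, 1)

We seek scalars with c_1 e1 + c_2 e2 = v; equivalently solve M c = v where the columns of M are e1, e2.
System: 2c_1 + 2c_2 = 0, -2c_1 - c_2 = 1; solving gives c_1 = -1, c_2 = 1.
Check: -e1 + e2 = (0, 1).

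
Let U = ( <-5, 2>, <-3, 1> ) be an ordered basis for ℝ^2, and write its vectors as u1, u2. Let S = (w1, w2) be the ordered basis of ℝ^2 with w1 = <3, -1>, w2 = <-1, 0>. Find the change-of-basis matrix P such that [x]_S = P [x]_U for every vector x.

Column j of P is [uj]_S, since P maps U-coordinates to S-coordinates.
Expressing u1 in S: u1 = -2w1 - w2, so column 1 of P is <-2, -1>.
Doing the same for each uj gives P = [[-2, -1], [-1, 0]].

[[-2, -1], [-1, 0]]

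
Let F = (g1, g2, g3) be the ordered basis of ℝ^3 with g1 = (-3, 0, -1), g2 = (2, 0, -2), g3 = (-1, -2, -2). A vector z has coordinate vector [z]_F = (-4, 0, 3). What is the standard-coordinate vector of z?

(9, -6, -2)

By definition z = -4g1 + 0·g2 + 3g3.
Summing componentwise gives (9, -6, -2).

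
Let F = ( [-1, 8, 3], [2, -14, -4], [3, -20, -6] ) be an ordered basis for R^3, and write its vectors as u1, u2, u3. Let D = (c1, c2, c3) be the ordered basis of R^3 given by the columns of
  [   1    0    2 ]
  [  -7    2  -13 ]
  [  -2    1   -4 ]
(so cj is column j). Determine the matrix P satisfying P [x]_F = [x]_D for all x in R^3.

Column j of P is [uj]_D, since P maps F-coordinates to D-coordinates.
Expressing u1 in D: u1 = c1 + c2 - c3, so column 1 of P is [1, 1, -1].
Doing the same for each uj gives P = [[1, 2, 1], [1, 0, 0], [-1, 0, 1]].

[[1, 2, 1], [1, 0, 0], [-1, 0, 1]]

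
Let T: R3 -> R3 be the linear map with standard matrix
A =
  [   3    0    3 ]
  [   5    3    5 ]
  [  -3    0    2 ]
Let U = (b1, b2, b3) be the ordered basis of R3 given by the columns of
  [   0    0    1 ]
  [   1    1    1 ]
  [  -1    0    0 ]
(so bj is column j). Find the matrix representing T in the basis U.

[[2, 0, 3], [-1, 3, 2], [-3, 0, 3]]

With P the matrix whose columns are b1, ..., b3, [T]_U = P^(-1) A P.
Column by column: T(b1) = A b1 = (-3, -2, -2); its U-coordinates (2, -1, -3) give column 1.
Continuing for each basis vector yields [T]_U = [[2, 0, 3], [-1, 3, 2], [-3, 0, 3]].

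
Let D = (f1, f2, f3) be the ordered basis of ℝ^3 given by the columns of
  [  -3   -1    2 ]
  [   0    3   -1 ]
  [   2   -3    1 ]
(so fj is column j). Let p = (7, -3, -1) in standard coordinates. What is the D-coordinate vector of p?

(-2, -1, 0)

Write p = c_1 f1 + ... + c_3 f3 and solve for the c_i.
Solving this 3x3 system gives c = (-2, -1, 0).
Check: -2f1 - f2 + 0·f3 = (7, -3, -1).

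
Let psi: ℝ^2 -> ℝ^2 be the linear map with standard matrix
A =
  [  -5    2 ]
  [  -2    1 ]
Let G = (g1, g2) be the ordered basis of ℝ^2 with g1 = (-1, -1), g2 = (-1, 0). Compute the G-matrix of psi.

[[-1, -2], [-2, -3]]

The j-th column of [psi]_G is [psi(gj)]_G.
psi(g1) = A g1 = (3, 1) = -g1 - 2g2, so column 1 is (-1, -2).
Repeating for g2 and assembling the columns gives [[-1, -2], [-2, -3]].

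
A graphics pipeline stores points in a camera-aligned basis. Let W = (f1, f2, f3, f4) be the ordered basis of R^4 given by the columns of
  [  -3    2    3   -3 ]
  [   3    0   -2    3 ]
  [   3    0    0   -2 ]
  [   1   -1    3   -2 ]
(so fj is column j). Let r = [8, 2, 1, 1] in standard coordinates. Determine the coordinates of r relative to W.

[r]_W is the unique c with M c = r, where M has columns f1, ..., f4.
Solving this 4x4 system gives c = (1, 4, 2, 1).
Check: f1 + 4f2 + 2f3 + f4 = [8, 2, 1, 1].

[1, 4, 2, 1]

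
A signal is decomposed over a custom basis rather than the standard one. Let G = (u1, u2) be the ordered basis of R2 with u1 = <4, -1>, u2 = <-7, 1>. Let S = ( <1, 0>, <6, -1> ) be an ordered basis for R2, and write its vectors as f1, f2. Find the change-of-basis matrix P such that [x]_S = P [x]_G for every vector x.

Let M have columns uj and N have columns fj. Then for every x, N [x]_S = x = M [x]_G, so P = N^(-1) M.
Since det N = -1, N^(-1) has integer entries; multiplying gives P = [[-2, -1], [1, -1]].

[[-2, -1], [1, -1]]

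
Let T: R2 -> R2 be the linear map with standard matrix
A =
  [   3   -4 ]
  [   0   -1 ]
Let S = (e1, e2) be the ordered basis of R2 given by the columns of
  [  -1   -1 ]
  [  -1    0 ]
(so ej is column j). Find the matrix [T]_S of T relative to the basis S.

[[-1, 0], [0, 3]]

Let P have columns e1, e2. Then [T]_S = P^(-1) A P.
Here det P = -1, so P^(-1) is integer; computing A P first and then P^(-1)(A P) gives [[-1, 0], [0, 3]].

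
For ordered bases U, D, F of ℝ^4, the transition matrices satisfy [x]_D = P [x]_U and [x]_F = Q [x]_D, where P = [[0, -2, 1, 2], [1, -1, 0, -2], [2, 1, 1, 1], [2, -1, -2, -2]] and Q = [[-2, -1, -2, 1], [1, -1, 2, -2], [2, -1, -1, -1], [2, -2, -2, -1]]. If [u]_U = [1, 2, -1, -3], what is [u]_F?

First [u]_D = P [u]_U = [-11, 5, 0, 8].
Then [u]_F = Q [u]_D = [25, -32, -35, -40].

[25, -32, -35, -40]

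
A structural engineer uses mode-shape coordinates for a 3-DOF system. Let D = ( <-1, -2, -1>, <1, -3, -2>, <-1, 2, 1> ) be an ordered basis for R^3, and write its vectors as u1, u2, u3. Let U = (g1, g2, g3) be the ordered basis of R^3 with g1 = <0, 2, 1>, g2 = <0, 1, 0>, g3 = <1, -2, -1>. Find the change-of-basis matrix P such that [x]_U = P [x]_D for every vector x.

[[-2, -1, 0], [0, 1, 0], [-1, 1, -1]]

Let M have columns uj and N have columns gj. Then for every x, N [x]_U = x = M [x]_D, so P = N^(-1) M.
Since det N = -1, N^(-1) has integer entries; multiplying gives P = [[-2, -1, 0], [0, 1, 0], [-1, 1, -1]].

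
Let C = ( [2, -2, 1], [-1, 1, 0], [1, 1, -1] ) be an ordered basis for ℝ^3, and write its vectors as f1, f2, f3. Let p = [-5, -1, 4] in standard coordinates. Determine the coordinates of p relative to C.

We seek scalars with c_1 f1 + ... + c_3 f3 = p; equivalently solve M c = p where the columns of M are f1, ..., f3.
Solving this 3x3 system gives c = (1, 4, -3).
Check: f1 + 4f2 - 3f3 = [-5, -1, 4].

[1, 4, -3]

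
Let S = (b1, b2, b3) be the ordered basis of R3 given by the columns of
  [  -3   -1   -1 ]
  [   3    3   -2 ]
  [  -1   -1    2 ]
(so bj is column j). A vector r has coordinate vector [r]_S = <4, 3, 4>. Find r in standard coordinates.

By definition r = 4b1 + 3b2 + 4b3.
Summing componentwise gives <-19, 13, 1>.

<-19, 13, 1>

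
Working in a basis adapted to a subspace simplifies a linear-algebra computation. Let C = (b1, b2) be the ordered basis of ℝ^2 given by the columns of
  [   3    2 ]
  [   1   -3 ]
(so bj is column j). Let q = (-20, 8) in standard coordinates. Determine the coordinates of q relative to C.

(-4, -4)

Write q = c_1 b1 + c_2 b2 and solve for the c_i.
System: 3c_1 + 2c_2 = -20, c_1 - 3c_2 = 8; solving gives c_1 = -4, c_2 = -4.
Check: -4b1 - 4b2 = (-20, 8).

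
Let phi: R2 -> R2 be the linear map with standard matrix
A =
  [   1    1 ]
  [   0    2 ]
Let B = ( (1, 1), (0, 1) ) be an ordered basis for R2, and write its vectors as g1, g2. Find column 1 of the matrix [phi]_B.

Compute phi(g1) = A g1 = (2, 2) in standard coordinates.
Then write this in B-coordinates: solve for y in y_1 g1 + y_2 g2 = (2, 2).
This gives y = (2, 0), which is column 1 of [phi]_B.

(2, 0)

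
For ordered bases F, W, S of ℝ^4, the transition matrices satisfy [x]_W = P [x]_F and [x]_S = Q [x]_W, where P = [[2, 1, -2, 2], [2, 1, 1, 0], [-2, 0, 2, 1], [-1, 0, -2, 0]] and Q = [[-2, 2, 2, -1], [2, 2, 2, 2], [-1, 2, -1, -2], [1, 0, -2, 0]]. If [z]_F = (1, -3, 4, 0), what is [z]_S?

Apply P to get W-coordinates (-9, 3, 6, -9), then Q to get S-coordinates.
The result is [z]_S = (45, -18, 27, -21).

(45, -18, 27, -21)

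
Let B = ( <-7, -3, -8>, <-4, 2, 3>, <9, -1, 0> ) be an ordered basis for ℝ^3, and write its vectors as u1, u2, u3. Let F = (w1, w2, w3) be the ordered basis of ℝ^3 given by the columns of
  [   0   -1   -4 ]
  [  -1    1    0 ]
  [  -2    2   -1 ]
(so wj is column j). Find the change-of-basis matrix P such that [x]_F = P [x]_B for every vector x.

[[2, -2, 0], [-1, 0, -1], [2, 1, -2]]

Take x = uj: its B-coordinates are the j-th standard unit vector, so P e_j — column j of P — equals [uj]_F.
u1 = 2w1 - w2 + 2w3, giving column 1 = <2, -1, 2>; repeating for each j gives P = [[2, -2, 0], [-1, 0, -1], [2, 1, -2]].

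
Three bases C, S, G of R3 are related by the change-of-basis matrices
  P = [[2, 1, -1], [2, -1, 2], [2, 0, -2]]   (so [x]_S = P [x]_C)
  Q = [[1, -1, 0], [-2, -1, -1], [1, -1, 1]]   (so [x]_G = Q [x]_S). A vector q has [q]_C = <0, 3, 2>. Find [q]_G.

<0, 1, -4>

First [q]_S = P [q]_C = <1, 1, -4>.
Then [q]_G = Q [q]_S = <0, 1, -4>.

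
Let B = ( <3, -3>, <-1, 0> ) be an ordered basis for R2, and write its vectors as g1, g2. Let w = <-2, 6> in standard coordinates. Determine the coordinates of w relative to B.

<-2, -4>

Write w = c_1 g1 + c_2 g2 and solve for the c_i.
System: 3c_1 - c_2 = -2, -3c_1 + 0c_2 = 6; solving gives c_1 = -2, c_2 = -4.
Check: -2g1 - 4g2 = <-2, 6>.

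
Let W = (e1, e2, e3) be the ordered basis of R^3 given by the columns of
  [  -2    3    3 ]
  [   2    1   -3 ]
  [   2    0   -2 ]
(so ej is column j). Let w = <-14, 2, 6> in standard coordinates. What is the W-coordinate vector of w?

<4, -3, 1>

Write w = c_1 e1 + ... + c_3 e3 and solve for the c_i.
Row-reducing the augmented matrix [M | w] gives c = (4, -3, 1).
Check: 4e1 - 3e2 + e3 = <-14, 2, 6>.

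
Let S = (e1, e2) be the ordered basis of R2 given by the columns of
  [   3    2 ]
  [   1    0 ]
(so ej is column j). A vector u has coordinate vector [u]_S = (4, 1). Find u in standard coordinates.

By definition u = 4e1 + e2.
Summing componentwise gives (14, 4).

(14, 4)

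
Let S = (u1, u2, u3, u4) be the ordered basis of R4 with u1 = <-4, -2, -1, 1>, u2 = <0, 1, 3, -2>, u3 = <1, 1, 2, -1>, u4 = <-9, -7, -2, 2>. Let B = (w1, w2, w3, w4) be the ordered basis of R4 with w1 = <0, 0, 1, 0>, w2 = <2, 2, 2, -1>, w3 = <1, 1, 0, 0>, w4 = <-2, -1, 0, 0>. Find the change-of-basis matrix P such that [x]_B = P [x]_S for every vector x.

Take x = uj: its S-coordinates are the j-th standard unit vector, so P e_j — column j of P — equals [uj]_B.
u1 = w1 - w2 + 2w3 + 2w4, giving column 1 = <1, -1, 2, 2>; repeating for each j gives P = [[1, -1, 0, 2], [-1, 2, 1, -2], [2, -2, -1, -1], [2, 1, 0, 2]].

[[1, -1, 0, 2], [-1, 2, 1, -2], [2, -2, -1, -1], [2, 1, 0, 2]]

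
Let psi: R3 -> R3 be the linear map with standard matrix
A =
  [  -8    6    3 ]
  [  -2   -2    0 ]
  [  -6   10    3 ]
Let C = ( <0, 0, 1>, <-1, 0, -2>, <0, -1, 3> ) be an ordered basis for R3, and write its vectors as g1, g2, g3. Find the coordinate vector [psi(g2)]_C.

<2, -2, -2>

Column 2 of [psi]_C is the C-coordinate vector of psi(g2).
In standard coordinates psi(g2) = A g2 = <2, 2, 0>.
Converting to C: <2, 2, 0> = 2g1 - 2g2 - 2g3, so the coordinate vector is <2, -2, -2>.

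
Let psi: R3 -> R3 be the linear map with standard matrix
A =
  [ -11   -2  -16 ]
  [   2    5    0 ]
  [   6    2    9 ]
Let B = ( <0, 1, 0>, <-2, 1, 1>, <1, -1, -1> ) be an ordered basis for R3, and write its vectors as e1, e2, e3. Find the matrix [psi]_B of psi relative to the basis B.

With P the matrix whose columns are e1, ..., e3, [psi]_B = P^(-1) A P.
Column by column: psi(e1) = A e1 = <-2, 5, 2>; its B-coordinates <3, 0, -2> give column 1.
Continuing for each basis vector yields [psi]_B = [[3, 2, 2], [0, -3, -2], [-2, -2, 3]].

[[3, 2, 2], [0, -3, -2], [-2, -2, 3]]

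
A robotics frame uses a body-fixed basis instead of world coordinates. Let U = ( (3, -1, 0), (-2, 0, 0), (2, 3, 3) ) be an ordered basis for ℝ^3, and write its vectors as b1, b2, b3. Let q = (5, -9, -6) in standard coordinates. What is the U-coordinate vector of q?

(3, 0, -2)

Write q = c_1 b1 + ... + c_3 b3 and solve for the c_i.
Solving this 3x3 system gives c = (3, 0, -2).
Check: 3b1 + 0·b2 - 2b3 = (5, -9, -6).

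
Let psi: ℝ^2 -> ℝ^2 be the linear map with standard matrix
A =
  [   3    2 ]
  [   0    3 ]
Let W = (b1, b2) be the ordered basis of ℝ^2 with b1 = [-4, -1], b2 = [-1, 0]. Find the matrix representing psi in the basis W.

With P the matrix whose columns are b1, b2, [psi]_W = P^(-1) A P.
Column by column: psi(b1) = A b1 = [-14, -3]; its W-coordinates [3, 2] give column 1.
Continuing for each basis vector yields [psi]_W = [[3, 0], [2, 3]].

[[3, 0], [2, 3]]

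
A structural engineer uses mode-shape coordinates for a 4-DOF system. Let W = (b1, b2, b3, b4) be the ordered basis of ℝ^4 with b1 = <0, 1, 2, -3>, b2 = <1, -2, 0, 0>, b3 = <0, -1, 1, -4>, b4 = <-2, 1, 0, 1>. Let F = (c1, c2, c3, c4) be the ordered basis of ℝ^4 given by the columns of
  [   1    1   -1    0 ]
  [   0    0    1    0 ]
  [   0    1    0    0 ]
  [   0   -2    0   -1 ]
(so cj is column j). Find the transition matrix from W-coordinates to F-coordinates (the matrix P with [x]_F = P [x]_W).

[[-1, -1, -2, -1], [2, 0, 1, 0], [1, -2, -1, 1], [-1, 0, 2, -1]]

Take x = bj: its W-coordinates are the j-th standard unit vector, so P e_j — column j of P — equals [bj]_F.
b1 = -c1 + 2c2 + c3 - c4, giving column 1 = <-1, 2, 1, -1>; repeating for each j gives P = [[-1, -1, -2, -1], [2, 0, 1, 0], [1, -2, -1, 1], [-1, 0, 2, -1]].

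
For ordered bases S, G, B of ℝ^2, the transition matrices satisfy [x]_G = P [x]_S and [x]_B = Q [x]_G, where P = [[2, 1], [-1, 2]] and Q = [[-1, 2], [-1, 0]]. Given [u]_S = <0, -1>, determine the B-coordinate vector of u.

Apply P to get G-coordinates <-1, -2>, then Q to get B-coordinates.
The result is [u]_B = <-3, 1>.

<-3, 1>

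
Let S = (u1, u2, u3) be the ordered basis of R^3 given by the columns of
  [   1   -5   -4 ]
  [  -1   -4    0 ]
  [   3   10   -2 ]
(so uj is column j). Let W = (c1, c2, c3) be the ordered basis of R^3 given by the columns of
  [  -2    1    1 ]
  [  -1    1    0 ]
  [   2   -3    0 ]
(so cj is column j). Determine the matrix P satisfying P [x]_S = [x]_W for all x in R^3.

[[0, 2, 2], [-1, -2, 2], [2, 1, -2]]

Let M have columns uj and N have columns cj. Then for every x, N [x]_W = x = M [x]_S, so P = N^(-1) M.
Since det N = 1, N^(-1) has integer entries; multiplying gives P = [[0, 2, 2], [-1, -2, 2], [2, 1, -2]].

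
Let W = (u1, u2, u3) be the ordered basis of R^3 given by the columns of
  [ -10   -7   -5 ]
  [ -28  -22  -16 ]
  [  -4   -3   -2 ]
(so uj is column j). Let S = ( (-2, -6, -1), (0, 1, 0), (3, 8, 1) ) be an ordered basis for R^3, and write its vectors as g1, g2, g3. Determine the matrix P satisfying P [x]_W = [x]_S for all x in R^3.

[[2, 2, 1], [0, -2, -2], [-2, -1, -1]]

Let M have columns uj and N have columns gj. Then for every x, N [x]_S = x = M [x]_W, so P = N^(-1) M.
Since det N = 1, N^(-1) has integer entries; multiplying gives P = [[2, 2, 1], [0, -2, -2], [-2, -1, -1]].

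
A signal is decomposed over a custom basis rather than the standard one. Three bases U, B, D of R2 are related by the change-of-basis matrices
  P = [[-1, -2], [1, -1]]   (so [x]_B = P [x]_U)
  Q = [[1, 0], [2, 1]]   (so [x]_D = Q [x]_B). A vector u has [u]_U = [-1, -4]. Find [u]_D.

[9, 21]

Apply P to get B-coordinates [9, 3], then Q to get D-coordinates.
The result is [u]_D = [9, 21].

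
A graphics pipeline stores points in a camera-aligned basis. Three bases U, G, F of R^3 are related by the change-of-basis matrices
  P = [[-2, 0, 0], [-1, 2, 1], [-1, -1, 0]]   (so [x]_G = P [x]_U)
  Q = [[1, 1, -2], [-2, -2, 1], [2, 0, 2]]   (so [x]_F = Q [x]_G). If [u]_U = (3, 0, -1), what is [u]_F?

(-4, 17, -18)

Apply P to get G-coordinates (-6, -4, -3), then Q to get F-coordinates.
The result is [u]_F = (-4, 17, -18).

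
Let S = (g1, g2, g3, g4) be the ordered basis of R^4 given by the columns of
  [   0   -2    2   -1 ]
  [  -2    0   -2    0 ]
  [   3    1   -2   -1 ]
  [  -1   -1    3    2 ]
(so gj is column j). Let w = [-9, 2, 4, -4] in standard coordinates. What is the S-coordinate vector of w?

Write w = c_1 g1 + ... + c_4 g4 and solve for the c_i.
Gaussian elimination on [M | w] yields c = (0, 3, -1, 1).
Check: 0·g1 + 3g2 - g3 + g4 = [-9, 2, 4, -4].

[0, 3, -1, 1]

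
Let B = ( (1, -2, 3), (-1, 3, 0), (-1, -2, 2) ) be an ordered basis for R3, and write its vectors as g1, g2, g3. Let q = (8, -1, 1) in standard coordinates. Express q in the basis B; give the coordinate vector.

(3, -1, -4)

We seek scalars with c_1 g1 + ... + c_3 g3 = q; equivalently solve M c = q where the columns of M are g1, ..., g3.
Gaussian elimination on [M | q] yields c = (3, -1, -4).
Check: 3g1 - g2 - 4g3 = (8, -1, 1).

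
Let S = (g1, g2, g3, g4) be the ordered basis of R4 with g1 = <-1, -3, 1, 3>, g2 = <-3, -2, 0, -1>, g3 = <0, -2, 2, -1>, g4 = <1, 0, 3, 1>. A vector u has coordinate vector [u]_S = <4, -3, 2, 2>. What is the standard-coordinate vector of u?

By definition u = 4g1 - 3g2 + 2g3 + 2g4.
Summing componentwise gives <7, -10, 14, 15>.

<7, -10, 14, 15>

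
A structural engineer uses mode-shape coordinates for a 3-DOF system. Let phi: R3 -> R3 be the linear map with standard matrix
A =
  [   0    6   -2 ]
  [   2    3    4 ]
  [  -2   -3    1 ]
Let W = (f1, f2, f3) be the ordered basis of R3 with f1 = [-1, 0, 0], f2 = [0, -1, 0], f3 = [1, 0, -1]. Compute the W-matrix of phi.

Let P have columns f1, ..., f3. Then [phi]_W = P^(-1) A P.
Here det P = -1, so P^(-1) is integer; computing A P first and then P^(-1)(A P) gives [[-2, 3, 1], [2, 3, 2], [-2, -3, 3]].

[[-2, 3, 1], [2, 3, 2], [-2, -3, 3]]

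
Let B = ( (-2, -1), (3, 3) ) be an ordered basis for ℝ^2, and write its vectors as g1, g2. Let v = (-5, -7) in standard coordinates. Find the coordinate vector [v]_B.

(-2, -3)

We seek scalars with c_1 g1 + c_2 g2 = v; equivalently solve M c = v where the columns of M are g1, g2.
System: -2c_1 + 3c_2 = -5, -c_1 + 3c_2 = -7; solving gives c_1 = -2, c_2 = -3.
Check: -2g1 - 3g2 = (-5, -7).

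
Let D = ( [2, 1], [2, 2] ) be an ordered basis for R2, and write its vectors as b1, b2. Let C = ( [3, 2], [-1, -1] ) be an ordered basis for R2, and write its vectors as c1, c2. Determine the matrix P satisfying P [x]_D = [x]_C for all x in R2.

Take x = bj: its D-coordinates are the j-th standard unit vector, so P e_j — column j of P — equals [bj]_C.
b1 = c1 + c2, giving column 1 = [1, 1]; repeating for each j gives P = [[1, 0], [1, -2]].

[[1, 0], [1, -2]]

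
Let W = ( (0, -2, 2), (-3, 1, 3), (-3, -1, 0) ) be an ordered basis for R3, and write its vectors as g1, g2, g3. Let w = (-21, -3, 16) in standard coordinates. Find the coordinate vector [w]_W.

(2, 4, 3)

Write w = c_1 g1 + ... + c_3 g3 and solve for the c_i.
Solving this 3x3 system gives c = (2, 4, 3).
Check: 2g1 + 4g2 + 3g3 = (-21, -3, 16).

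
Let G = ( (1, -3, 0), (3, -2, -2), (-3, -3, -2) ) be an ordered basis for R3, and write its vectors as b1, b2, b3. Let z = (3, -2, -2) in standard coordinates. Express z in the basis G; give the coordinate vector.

(0, 1, 0)

We seek scalars with c_1 b1 + ... + c_3 b3 = z; equivalently solve M c = z where the columns of M are b1, ..., b3.
Solving this 3x3 system gives c = (0, 1, 0).
Check: 0·b1 + b2 + 0·b3 = (3, -2, -2).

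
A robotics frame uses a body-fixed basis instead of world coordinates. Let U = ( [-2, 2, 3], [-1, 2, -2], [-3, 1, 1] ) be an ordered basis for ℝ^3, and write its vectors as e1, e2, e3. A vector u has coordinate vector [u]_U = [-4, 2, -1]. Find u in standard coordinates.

[9, -5, -17]

The coordinates say u = -4e1 + 2e2 - e3; adding the scaled basis vectors gives [9, -5, -17].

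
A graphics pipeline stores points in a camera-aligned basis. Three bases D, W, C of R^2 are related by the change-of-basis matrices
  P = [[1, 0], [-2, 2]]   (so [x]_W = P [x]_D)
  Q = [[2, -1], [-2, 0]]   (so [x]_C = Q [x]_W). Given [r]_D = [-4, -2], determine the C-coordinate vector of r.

Apply P to get W-coordinates [-4, 4], then Q to get C-coordinates.
The result is [r]_C = [-12, 8].

[-12, 8]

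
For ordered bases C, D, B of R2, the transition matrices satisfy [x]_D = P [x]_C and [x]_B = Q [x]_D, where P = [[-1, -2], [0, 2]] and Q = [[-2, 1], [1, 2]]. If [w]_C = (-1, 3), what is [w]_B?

Apply P to get D-coordinates (-5, 6), then Q to get B-coordinates.
The result is [w]_B = (16, 7).

(16, 7)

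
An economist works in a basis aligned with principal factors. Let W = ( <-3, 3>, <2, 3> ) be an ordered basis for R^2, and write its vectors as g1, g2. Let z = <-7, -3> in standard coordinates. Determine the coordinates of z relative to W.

We seek scalars with c_1 g1 + c_2 g2 = z; equivalently solve M c = z where the columns of M are g1, g2.
System: -3c_1 + 2c_2 = -7, 3c_1 + 3c_2 = -3; solving gives c_1 = 1, c_2 = -2.
Check: g1 - 2g2 = <-7, -3>.

<1, -2>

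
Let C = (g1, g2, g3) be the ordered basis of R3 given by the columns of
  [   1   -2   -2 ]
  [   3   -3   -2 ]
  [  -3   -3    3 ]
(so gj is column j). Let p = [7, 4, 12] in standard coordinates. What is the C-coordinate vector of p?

[-3, -3, -2]

Write p = c_1 g1 + ... + c_3 g3 and solve for the c_i.
Solving this 3x3 system gives c = (-3, -3, -2).
Check: -3g1 - 3g2 - 2g3 = [7, 4, 12].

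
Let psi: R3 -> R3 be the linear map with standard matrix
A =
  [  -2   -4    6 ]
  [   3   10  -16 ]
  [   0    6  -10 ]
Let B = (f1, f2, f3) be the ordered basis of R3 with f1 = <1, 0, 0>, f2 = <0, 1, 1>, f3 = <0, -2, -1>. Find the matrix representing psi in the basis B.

The j-th column of [psi]_B is [psi(fj)]_B.
psi(f1) = A f1 = <-2, 3, 0> = -2f1 - 3f2 - 3f3, so column 1 is <-2, -3, -3>.
Repeating for f2, f3 and assembling the columns gives [[-2, 2, 2], [-3, -2, 0], [-3, 2, 2]].

[[-2, 2, 2], [-3, -2, 0], [-3, 2, 2]]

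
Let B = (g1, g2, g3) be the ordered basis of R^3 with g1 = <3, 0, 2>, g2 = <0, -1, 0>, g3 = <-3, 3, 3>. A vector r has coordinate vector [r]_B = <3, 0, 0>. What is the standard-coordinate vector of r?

The coordinates say r = 3g1 + 0·g2 + 0·g3; adding the scaled basis vectors gives <9, 0, 6>.

<9, 0, 6>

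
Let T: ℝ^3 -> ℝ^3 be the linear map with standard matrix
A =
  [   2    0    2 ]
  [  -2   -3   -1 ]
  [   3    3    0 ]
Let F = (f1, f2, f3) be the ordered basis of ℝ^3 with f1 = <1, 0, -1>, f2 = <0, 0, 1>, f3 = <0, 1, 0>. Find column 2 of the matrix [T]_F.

Compute T(f2) = A f2 = <2, -1, 0> in standard coordinates.
Then write this in F-coordinates: solve for y in y_1 f1 + ... + y_3 f3 = <2, -1, 0>.
This gives y = <2, 2, -1>, which is column 2 of [T]_F.

<2, 2, -1>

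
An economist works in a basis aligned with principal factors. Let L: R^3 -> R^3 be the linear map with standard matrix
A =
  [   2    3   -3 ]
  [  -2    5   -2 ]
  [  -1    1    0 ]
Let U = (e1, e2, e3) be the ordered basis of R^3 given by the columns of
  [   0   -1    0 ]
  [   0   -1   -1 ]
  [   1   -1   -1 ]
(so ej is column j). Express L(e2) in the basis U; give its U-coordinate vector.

Column 2 of [L]_U is the U-coordinate vector of L(e2).
In standard coordinates L(e2) = A e2 = [-2, -1, 0].
Converting to U: [-2, -1, 0] = e1 + 2e2 - e3, so the coordinate vector is [1, 2, -1].

[1, 2, -1]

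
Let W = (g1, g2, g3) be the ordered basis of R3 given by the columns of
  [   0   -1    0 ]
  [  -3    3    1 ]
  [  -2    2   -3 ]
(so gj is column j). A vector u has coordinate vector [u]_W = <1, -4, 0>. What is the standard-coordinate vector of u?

<4, -15, -10>

The coordinates say u = g1 - 4g2 + 0·g3; adding the scaled basis vectors gives <4, -15, -10>.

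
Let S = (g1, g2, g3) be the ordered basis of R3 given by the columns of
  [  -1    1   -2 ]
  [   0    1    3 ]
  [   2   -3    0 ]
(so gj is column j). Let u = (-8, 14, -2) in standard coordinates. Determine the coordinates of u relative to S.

(2, 2, 4)

We seek scalars with c_1 g1 + ... + c_3 g3 = u; equivalently solve M c = u where the columns of M are g1, ..., g3.
Gaussian elimination on [M | u] yields c = (2, 2, 4).
Check: 2g1 + 2g2 + 4g3 = (-8, 14, -2).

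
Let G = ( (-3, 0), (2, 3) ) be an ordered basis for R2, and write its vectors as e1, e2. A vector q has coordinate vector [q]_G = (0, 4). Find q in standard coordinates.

(8, 12)

By definition q = 0·e1 + 4e2.
Summing componentwise gives (8, 12).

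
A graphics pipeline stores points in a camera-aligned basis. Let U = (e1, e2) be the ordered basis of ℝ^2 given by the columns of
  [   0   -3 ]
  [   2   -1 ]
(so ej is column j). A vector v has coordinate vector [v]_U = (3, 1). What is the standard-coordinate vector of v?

(-3, 5)

The coordinates say v = 3e1 + e2; adding the scaled basis vectors gives (-3, 5).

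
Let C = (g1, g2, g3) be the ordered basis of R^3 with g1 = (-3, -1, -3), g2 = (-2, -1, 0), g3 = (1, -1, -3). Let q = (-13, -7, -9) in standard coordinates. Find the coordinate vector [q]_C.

(2, 4, 1)

Write q = c_1 g1 + ... + c_3 g3 and solve for the c_i.
Gaussian elimination on [M | q] yields c = (2, 4, 1).
Check: 2g1 + 4g2 + g3 = (-13, -7, -9).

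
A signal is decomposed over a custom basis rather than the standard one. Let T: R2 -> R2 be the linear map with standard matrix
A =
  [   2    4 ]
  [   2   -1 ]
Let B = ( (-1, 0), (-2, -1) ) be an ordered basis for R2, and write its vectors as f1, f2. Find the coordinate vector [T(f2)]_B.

Column 2 of [T]_B is the B-coordinate vector of T(f2).
In standard coordinates T(f2) = A f2 = (-8, -3).
Converting to B: (-8, -3) = 2f1 + 3f2, so the coordinate vector is (2, 3).

(2, 3)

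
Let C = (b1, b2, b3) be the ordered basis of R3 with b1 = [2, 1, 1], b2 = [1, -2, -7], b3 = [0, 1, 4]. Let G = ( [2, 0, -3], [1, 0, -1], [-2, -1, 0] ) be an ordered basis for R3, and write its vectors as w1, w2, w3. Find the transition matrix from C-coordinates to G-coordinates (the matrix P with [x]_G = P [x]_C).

[[-1, 2, -2], [2, 1, 2], [-1, 2, -1]]

Column j of P is [bj]_G, since P maps C-coordinates to G-coordinates.
Expressing b1 in G: b1 = -w1 + 2w2 - w3, so column 1 of P is [-1, 2, -1].
Doing the same for each bj gives P = [[-1, 2, -2], [2, 1, 2], [-1, 2, -1]].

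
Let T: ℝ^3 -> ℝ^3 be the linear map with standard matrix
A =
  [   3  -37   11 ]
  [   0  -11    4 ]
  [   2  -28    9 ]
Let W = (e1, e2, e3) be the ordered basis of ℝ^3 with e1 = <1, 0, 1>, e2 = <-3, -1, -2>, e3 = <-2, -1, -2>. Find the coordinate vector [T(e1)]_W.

<3, -3, -1>

Column 1 of [T]_W is the W-coordinate vector of T(e1).
In standard coordinates T(e1) = A e1 = <14, 4, 11>.
Converting to W: <14, 4, 11> = 3e1 - 3e2 - e3, so the coordinate vector is <3, -3, -1>.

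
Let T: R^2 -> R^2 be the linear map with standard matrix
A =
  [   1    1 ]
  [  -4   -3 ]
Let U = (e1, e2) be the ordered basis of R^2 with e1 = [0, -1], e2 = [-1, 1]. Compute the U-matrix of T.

[[-2, -1], [1, 0]]

With P the matrix whose columns are e1, e2, [T]_U = P^(-1) A P.
Column by column: T(e1) = A e1 = [-1, 3]; its U-coordinates [-2, 1] give column 1.
Continuing for each basis vector yields [T]_U = [[-2, -1], [1, 0]].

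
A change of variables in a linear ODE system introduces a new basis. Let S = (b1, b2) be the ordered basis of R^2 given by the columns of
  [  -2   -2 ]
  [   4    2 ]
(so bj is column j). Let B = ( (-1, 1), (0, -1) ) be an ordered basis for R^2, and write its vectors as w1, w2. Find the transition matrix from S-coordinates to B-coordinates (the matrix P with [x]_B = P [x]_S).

[[2, 2], [-2, 0]]

Column j of P is [bj]_B, since P maps S-coordinates to B-coordinates.
Expressing b1 in B: b1 = 2w1 - 2w2, so column 1 of P is (2, -2).
Doing the same for each bj gives P = [[2, 2], [-2, 0]].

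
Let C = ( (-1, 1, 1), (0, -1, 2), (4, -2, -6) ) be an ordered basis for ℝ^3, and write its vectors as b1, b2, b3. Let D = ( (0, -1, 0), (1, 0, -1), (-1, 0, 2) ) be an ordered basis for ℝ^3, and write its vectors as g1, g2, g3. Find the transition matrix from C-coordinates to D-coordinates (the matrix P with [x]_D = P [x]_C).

[[-1, 1, 2], [-1, 2, 2], [0, 2, -2]]

Column j of P is [bj]_D, since P maps C-coordinates to D-coordinates.
Expressing b1 in D: b1 = -g1 - g2 + 0·g3, so column 1 of P is (-1, -1, 0).
Doing the same for each bj gives P = [[-1, 1, 2], [-1, 2, 2], [0, 2, -2]].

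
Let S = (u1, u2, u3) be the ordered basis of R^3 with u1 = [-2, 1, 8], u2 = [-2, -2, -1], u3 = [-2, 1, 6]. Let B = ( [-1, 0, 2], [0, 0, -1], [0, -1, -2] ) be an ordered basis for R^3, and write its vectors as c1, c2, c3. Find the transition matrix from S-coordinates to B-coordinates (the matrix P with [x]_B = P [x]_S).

[[2, 2, 2], [-2, 1, 0], [-1, 2, -1]]

Let M have columns uj and N have columns cj. Then for every x, N [x]_B = x = M [x]_S, so P = N^(-1) M.
Since det N = 1, N^(-1) has integer entries; multiplying gives P = [[2, 2, 2], [-2, 1, 0], [-1, 2, -1]].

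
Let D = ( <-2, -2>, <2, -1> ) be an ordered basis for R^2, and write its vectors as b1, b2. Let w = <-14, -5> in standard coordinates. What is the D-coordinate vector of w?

<4, -3>

Write w = c_1 b1 + c_2 b2 and solve for the c_i.
System: -2c_1 + 2c_2 = -14, -2c_1 - c_2 = -5; solving gives c_1 = 4, c_2 = -3.
Check: 4b1 - 3b2 = <-14, -5>.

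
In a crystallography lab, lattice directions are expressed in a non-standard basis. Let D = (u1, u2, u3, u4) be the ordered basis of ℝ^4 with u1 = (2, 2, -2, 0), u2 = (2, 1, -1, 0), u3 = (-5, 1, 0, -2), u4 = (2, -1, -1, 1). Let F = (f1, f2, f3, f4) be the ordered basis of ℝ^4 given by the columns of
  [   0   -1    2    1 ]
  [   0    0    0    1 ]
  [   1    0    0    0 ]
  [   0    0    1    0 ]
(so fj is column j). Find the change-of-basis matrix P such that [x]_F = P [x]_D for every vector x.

Take x = uj: its D-coordinates are the j-th standard unit vector, so P e_j — column j of P — equals [uj]_F.
u1 = -2f1 + 0·f2 + 0·f3 + 2f4, giving column 1 = (-2, 0, 0, 2); repeating for each j gives P = [[-2, -1, 0, -1], [0, -1, 2, -1], [0, 0, -2, 1], [2, 1, 1, -1]].

[[-2, -1, 0, -1], [0, -1, 2, -1], [0, 0, -2, 1], [2, 1, 1, -1]]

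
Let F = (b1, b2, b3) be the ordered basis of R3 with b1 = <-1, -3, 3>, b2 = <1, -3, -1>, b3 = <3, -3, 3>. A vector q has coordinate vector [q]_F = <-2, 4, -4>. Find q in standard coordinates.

<-6, 6, -22>

q = M [q]_F, where M has columns b1, ..., b3.
Carrying out the matrix-vector product, q = <-6, 6, -22>.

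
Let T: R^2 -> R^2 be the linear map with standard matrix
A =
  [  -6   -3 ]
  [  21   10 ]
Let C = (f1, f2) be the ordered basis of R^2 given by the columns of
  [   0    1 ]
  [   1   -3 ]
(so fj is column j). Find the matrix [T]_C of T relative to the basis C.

Let P have columns f1, f2. Then [T]_C = P^(-1) A P.
Here det P = -1, so P^(-1) is integer; computing A P first and then P^(-1)(A P) gives [[1, 0], [-3, 3]].

[[1, 0], [-3, 3]]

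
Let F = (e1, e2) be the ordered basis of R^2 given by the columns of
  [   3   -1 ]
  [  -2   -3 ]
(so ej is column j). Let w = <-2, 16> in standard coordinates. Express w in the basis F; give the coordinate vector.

<-2, -4>

Write w = c_1 e1 + c_2 e2 and solve for the c_i.
System: 3c_1 - c_2 = -2, -2c_1 - 3c_2 = 16; solving gives c_1 = -2, c_2 = -4.
Check: -2e1 - 4e2 = <-2, 16>.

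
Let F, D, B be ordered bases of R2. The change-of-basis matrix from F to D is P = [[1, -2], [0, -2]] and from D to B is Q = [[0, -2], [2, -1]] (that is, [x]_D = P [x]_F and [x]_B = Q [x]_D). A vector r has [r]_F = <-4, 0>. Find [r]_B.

Composing the changes, [r]_B = Q P [r]_F.
Q P = [[0, 4], [2, -2]]; applying this to <-4, 0> gives <0, -8>.

<0, -8>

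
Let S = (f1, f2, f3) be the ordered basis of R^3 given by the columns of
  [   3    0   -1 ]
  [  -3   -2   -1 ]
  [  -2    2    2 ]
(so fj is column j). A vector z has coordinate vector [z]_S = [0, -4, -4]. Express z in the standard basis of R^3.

[4, 12, -16]

By definition z = 0·f1 - 4f2 - 4f3.
Summing componentwise gives [4, 12, -16].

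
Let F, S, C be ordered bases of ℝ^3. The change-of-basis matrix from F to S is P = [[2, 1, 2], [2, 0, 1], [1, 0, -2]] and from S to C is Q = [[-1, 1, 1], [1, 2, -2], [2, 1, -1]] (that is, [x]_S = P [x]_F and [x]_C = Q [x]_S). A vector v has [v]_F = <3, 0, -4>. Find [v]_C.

First [v]_S = P [v]_F = <-2, 2, 11>.
Then [v]_C = Q [v]_S = <15, -20, -13>.

<15, -20, -13>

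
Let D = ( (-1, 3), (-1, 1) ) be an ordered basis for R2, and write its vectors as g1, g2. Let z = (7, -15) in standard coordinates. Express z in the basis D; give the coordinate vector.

(-4, -3)

[z]_D is the unique c with M c = z, where M has columns g1, g2.
System: -c_1 - c_2 = 7, 3c_1 + c_2 = -15; solving gives c_1 = -4, c_2 = -3.
Check: -4g1 - 3g2 = (7, -15).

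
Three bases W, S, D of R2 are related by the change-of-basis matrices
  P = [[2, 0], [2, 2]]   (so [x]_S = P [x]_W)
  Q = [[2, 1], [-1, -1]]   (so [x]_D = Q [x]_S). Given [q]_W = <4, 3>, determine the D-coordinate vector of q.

<30, -22>

First [q]_S = P [q]_W = <8, 14>.
Then [q]_D = Q [q]_S = <30, -22>.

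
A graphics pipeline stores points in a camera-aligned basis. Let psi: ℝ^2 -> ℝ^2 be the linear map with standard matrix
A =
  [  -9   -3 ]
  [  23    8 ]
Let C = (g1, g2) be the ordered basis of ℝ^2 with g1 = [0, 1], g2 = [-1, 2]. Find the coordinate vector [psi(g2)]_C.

Compute psi(g2) = A g2 = [3, -7] in standard coordinates.
Then write this in C-coordinates: solve for y in y_1 g1 + y_2 g2 = [3, -7].
This gives y = [-1, -3], which is column 2 of [psi]_C.

[-1, -3]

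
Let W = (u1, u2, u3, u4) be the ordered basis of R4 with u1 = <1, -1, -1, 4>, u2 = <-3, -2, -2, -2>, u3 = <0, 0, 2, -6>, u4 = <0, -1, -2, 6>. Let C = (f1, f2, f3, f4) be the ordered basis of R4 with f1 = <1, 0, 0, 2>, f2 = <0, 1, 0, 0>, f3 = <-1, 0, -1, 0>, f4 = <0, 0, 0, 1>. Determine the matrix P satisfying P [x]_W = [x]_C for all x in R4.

Let M have columns uj and N have columns fj. Then for every x, N [x]_C = x = M [x]_W, so P = N^(-1) M.
Since det N = -1, N^(-1) has integer entries; multiplying gives P = [[2, -1, -2, 2], [-1, -2, 0, -1], [1, 2, -2, 2], [0, 0, -2, 2]].

[[2, -1, -2, 2], [-1, -2, 0, -1], [1, 2, -2, 2], [0, 0, -2, 2]]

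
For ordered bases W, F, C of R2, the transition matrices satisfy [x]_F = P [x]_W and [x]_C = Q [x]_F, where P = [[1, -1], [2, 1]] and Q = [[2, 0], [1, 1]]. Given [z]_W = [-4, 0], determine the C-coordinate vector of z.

Composing the changes, [z]_C = Q P [z]_W.
Q P = [[2, -2], [3, 0]]; applying this to [-4, 0] gives [-8, -12].

[-8, -12]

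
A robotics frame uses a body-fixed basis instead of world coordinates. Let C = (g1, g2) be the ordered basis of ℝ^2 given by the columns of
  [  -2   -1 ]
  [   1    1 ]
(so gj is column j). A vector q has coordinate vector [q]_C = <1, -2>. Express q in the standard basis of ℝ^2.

<0, -1>

By definition q = g1 - 2g2.
Summing componentwise gives <0, -1>.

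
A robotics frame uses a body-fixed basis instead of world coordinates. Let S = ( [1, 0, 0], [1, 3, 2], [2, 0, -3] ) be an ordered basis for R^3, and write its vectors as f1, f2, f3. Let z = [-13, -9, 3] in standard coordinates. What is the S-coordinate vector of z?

[-4, -3, -3]

We seek scalars with c_1 f1 + ... + c_3 f3 = z; equivalently solve M c = z where the columns of M are f1, ..., f3.
Gaussian elimination on [M | z] yields c = (-4, -3, -3).
Check: -4f1 - 3f2 - 3f3 = [-13, -9, 3].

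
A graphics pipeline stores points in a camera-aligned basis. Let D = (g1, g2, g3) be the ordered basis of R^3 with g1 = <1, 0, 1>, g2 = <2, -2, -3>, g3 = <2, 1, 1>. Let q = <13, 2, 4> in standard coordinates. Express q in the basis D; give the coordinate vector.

<3, 1, 4>

We seek scalars with c_1 g1 + ... + c_3 g3 = q; equivalently solve M c = q where the columns of M are g1, ..., g3.
Gaussian elimination on [M | q] yields c = (3, 1, 4).
Check: 3g1 + g2 + 4g3 = <13, 2, 4>.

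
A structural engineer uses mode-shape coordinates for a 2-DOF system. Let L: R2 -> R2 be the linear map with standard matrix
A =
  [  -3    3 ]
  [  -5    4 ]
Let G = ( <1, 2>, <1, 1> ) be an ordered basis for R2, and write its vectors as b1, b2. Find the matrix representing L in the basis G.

[[0, -1], [3, 1]]

With P the matrix whose columns are b1, b2, [L]_G = P^(-1) A P.
Column by column: L(b1) = A b1 = <3, 3>; its G-coordinates <0, 3> give column 1.
Continuing for each basis vector yields [L]_G = [[0, -1], [3, 1]].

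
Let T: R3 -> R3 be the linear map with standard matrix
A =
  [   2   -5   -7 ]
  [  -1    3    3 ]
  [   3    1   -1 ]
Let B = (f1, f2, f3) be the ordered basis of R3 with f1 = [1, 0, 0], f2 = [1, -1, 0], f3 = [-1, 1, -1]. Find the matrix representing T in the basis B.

Let P have columns f1, ..., f3. Then [T]_B = P^(-1) A P.
Here det P = 1, so P^(-1) is integer; computing A P first and then P^(-1)(A P) gives [[1, 3, 1], [-2, 2, 0], [-3, -2, 1]].

[[1, 3, 1], [-2, 2, 0], [-3, -2, 1]]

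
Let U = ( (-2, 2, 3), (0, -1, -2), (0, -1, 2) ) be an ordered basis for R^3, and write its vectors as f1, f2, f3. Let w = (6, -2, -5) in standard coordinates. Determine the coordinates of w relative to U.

[w]_U is the unique c with M c = w, where M has columns f1, ..., f3.
Gaussian elimination on [M | w] yields c = (-3, -3, -1).
Check: -3f1 - 3f2 - f3 = (6, -2, -5).

(-3, -3, -1)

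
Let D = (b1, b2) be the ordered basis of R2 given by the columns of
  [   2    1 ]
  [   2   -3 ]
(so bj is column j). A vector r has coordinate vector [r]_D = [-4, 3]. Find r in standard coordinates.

[-5, -17]

The coordinates say r = -4b1 + 3b2; adding the scaled basis vectors gives [-5, -17].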